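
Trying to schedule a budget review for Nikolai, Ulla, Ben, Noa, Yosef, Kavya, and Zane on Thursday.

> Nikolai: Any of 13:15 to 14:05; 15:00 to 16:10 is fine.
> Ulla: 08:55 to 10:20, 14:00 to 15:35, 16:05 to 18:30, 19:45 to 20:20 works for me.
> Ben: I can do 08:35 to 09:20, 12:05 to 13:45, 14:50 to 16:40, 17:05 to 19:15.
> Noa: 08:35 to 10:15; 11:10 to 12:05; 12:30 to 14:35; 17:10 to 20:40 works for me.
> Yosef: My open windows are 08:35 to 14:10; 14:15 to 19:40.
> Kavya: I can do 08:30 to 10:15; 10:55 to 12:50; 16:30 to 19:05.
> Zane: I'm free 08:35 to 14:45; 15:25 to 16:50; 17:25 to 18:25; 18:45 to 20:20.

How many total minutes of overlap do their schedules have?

Nikolai ∩ Ulla: 14:00-14:05, 15:00-15:35, 16:05-16:10.
Nikolai ∩ Ulla ∩ Ben: 15:00-15:35, 16:05-16:10.
Nikolai ∩ Ulla ∩ Ben ∩ Noa: ∅.
Nikolai ∩ Ulla ∩ Ben ∩ Noa ∩ Yosef: ∅.
Nikolai ∩ Ulla ∩ Ben ∩ Noa ∩ Yosef ∩ Kavya: ∅.
Nikolai ∩ Ulla ∩ Ben ∩ Noa ∩ Yosef ∩ Kavya ∩ Zane: ∅.
There is no time when everyone is free.
There is no common window, so the total is 0 minutes.

0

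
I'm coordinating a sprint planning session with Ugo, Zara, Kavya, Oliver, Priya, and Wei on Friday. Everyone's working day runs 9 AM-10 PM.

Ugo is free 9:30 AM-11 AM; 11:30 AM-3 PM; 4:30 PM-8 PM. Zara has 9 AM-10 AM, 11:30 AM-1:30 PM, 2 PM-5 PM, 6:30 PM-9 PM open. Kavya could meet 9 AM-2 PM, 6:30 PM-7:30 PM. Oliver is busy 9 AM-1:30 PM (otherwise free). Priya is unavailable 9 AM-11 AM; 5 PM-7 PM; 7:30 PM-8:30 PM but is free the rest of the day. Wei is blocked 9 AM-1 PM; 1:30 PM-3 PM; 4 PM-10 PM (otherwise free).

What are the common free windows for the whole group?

Ugo free: 09:30-11:00, 11:30-15:00, 16:30-20:00.
Zara free: 09:00-10:00, 11:30-13:30, 14:00-17:00, 18:30-21:00.
Kavya free: 09:00-14:00, 18:30-19:30.
Oliver free: 13:30-22:00 (invert busy blocks within the working day).
Priya free: 11:00-17:00, 19:00-19:30, 20:30-22:00 (invert busy blocks within the working day).
Wei free: 13:00-13:30, 15:00-16:00 (invert busy blocks within the working day).
Ugo ∩ Zara: 09:30-10:00, 11:30-13:30, 14:00-15:00, 16:30-17:00, 18:30-20:00.
Ugo ∩ Zara ∩ Kavya: 09:30-10:00, 11:30-13:30, 18:30-19:30.
Ugo ∩ Zara ∩ Kavya ∩ Oliver: 18:30-19:30.
Ugo ∩ Zara ∩ Kavya ∩ Oliver ∩ Priya: 19:00-19:30.
Ugo ∩ Zara ∩ Kavya ∩ Oliver ∩ Priya ∩ Wei: ∅.
There is no time when everyone is free.

none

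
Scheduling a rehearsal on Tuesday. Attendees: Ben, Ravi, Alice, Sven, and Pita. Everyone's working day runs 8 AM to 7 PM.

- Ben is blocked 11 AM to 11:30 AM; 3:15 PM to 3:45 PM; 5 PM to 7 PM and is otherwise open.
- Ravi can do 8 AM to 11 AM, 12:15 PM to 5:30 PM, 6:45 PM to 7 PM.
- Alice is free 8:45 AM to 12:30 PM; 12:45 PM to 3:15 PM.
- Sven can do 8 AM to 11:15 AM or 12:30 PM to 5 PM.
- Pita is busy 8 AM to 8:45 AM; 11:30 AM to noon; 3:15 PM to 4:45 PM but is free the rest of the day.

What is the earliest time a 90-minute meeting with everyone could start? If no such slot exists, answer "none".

Ben free: 08:00-11:00, 11:30-15:15, 15:45-17:00 (invert busy blocks within the working day).
Ravi free: 08:00-11:00, 12:15-17:30, 18:45-19:00.
Alice free: 08:45-12:30, 12:45-15:15.
Sven free: 08:00-11:15, 12:30-17:00.
Pita free: 08:45-11:30, 12:00-15:15, 16:45-19:00 (invert busy blocks within the working day).
Ben ∩ Ravi: 08:00-11:00, 12:15-15:15, 15:45-17:00.
Ben ∩ Ravi ∩ Alice: 08:45-11:00, 12:15-12:30, 12:45-15:15.
Ben ∩ Ravi ∩ Alice ∩ Sven: 08:45-11:00, 12:45-15:15.
Ben ∩ Ravi ∩ Alice ∩ Sven ∩ Pita: 08:45-11:00, 12:45-15:15.
Those are the intersection windows.
The first common window of at least 90 minutes is 08:45-11:00, so the earliest start is 08:45.

08:45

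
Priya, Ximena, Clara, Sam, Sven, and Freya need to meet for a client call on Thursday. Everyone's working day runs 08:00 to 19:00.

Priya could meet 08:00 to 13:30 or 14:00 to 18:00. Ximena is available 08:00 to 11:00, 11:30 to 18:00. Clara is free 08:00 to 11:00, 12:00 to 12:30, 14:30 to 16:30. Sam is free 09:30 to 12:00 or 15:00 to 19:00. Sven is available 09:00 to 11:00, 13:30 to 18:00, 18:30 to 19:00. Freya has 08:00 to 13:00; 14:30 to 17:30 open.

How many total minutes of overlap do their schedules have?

Priya ∩ Ximena: 08:00-11:00, 11:30-13:30, 14:00-18:00.
Priya ∩ Ximena ∩ Clara: 08:00-11:00, 12:00-12:30, 14:30-16:30.
Priya ∩ Ximena ∩ Clara ∩ Sam: 09:30-11:00, 15:00-16:30.
Priya ∩ Ximena ∩ Clara ∩ Sam ∩ Sven: 09:30-11:00, 15:00-16:30.
Priya ∩ Ximena ∩ Clara ∩ Sam ∩ Sven ∩ Freya: 09:30-11:00, 15:00-16:30.
Summing the common windows: 90 + 90 = 180 minutes.

180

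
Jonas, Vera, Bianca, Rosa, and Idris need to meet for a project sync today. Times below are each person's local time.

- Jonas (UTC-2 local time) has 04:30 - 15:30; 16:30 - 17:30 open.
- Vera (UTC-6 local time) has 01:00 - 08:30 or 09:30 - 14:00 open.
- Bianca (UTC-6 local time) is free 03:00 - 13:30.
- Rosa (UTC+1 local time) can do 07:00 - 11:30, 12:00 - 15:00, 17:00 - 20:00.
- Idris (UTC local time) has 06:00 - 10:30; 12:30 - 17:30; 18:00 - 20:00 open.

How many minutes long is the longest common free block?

Jonas in UTC: 06:30-17:30, 18:30-19:30 (add 2h to convert from UTC-2).
Vera in UTC: 07:00-14:30, 15:30-20:00 (add 6h to convert from UTC-6).
Bianca in UTC: 09:00-19:30 (add 6h to convert from UTC-6).
Rosa in UTC: 06:00-10:30, 11:00-14:00, 16:00-19:00 (subtract 1h to convert from UTC+1).
Idris in UTC: 06:00-10:30, 12:30-17:30, 18:00-20:00.
Jonas ∩ Vera: 07:00-14:30, 15:30-17:30, 18:30-19:30.
Jonas ∩ Vera ∩ Bianca: 09:00-14:30, 15:30-17:30, 18:30-19:30.
Jonas ∩ Vera ∩ Bianca ∩ Rosa: 09:00-10:30, 11:00-14:00, 16:00-17:30, 18:30-19:00.
Jonas ∩ Vera ∩ Bianca ∩ Rosa ∩ Idris: 09:00-10:30, 12:30-14:00, 16:00-17:30, 18:30-19:00.
So the common availability across everyone is 09:00-10:30, 12:30-14:00, 16:00-17:30, 18:30-19:00.
The longest is 09:00-10:30 at 90 minutes.

90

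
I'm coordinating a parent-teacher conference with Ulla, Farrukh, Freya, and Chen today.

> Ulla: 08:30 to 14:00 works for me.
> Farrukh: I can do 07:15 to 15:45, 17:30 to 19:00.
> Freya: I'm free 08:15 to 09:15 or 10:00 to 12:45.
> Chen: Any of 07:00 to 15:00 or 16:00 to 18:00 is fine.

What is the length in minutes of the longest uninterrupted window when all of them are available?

165

Ulla ∩ Farrukh: 08:30-14:00.
Ulla ∩ Farrukh ∩ Freya: 08:30-09:15, 10:00-12:45.
Ulla ∩ Farrukh ∩ Freya ∩ Chen: 08:30-09:15, 10:00-12:45.
Those are the intersection windows.
The longest is 10:00-12:45 at 165 minutes.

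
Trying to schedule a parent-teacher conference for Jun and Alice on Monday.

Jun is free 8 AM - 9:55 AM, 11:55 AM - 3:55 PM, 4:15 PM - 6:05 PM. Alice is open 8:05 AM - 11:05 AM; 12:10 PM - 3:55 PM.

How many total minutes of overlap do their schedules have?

Jun ∩ Alice: 08:05-09:55, 12:10-15:55.
Those are the intersection windows.
Summing the common windows: 110 + 225 = 335 minutes.

335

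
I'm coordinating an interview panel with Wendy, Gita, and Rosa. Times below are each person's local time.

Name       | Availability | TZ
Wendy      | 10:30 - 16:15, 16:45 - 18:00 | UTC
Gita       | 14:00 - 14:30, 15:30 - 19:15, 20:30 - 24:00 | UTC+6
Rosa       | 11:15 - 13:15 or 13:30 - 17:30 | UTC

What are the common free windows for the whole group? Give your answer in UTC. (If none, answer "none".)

11:15-13:15, 14:30-16:15, 16:45-17:30

Wendy in UTC: 10:30-16:15, 16:45-18:00.
Gita in UTC: 08:00-08:30, 09:30-13:15, 14:30-18:00 (subtract 6h to convert from UTC+6).
Rosa in UTC: 11:15-13:15, 13:30-17:30.
Wendy ∩ Gita: 10:30-13:15, 14:30-16:15, 16:45-18:00.
Wendy ∩ Gita ∩ Rosa: 11:15-13:15, 14:30-16:15, 16:45-17:30.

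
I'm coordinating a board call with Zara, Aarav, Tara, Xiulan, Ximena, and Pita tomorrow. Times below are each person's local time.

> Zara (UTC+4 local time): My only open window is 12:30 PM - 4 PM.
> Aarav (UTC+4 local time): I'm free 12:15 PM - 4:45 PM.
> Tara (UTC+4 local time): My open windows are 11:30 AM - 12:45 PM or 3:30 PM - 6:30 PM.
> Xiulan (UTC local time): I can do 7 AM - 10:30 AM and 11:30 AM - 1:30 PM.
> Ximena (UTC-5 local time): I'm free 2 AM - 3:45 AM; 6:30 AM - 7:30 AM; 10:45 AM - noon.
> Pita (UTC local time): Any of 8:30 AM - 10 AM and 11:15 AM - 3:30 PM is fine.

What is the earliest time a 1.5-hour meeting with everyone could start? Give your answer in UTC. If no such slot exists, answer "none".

none

Zara in UTC: 08:30-12:00 (subtract 4h to convert from UTC+4).
Aarav in UTC: 08:15-12:45 (subtract 4h to convert from UTC+4).
Tara in UTC: 07:30-08:45, 11:30-14:30 (subtract 4h to convert from UTC+4).
Xiulan in UTC: 07:00-10:30, 11:30-13:30.
Ximena in UTC: 07:00-08:45, 11:30-12:30, 15:45-17:00 (add 5h to convert from UTC-5).
Pita in UTC: 08:30-10:00, 11:15-15:30.
Zara ∩ Aarav: 08:30-12:00.
Zara ∩ Aarav ∩ Tara: 08:30-08:45, 11:30-12:00.
Zara ∩ Aarav ∩ Tara ∩ Xiulan: 08:30-08:45, 11:30-12:00.
Zara ∩ Aarav ∩ Tara ∩ Xiulan ∩ Ximena: 08:30-08:45, 11:30-12:00.
Zara ∩ Aarav ∩ Tara ∩ Xiulan ∩ Ximena ∩ Pita: 08:30-08:45, 11:30-12:00.
No common window is at least 90 minutes long.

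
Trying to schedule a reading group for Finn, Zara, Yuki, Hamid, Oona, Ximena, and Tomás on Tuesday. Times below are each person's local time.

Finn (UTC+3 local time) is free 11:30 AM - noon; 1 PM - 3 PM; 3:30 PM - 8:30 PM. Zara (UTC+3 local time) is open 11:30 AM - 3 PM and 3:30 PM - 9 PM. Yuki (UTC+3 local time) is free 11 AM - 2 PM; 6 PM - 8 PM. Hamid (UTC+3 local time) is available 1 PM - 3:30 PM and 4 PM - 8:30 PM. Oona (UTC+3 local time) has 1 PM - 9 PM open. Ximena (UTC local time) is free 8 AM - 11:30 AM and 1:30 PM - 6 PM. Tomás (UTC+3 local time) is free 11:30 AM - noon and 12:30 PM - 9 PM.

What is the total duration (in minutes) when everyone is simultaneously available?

180

Finn in UTC: 08:30-09:00, 10:00-12:00, 12:30-17:30 (subtract 3h to convert from UTC+3).
Zara in UTC: 08:30-12:00, 12:30-18:00 (subtract 3h to convert from UTC+3).
Yuki in UTC: 08:00-11:00, 15:00-17:00 (subtract 3h to convert from UTC+3).
Hamid in UTC: 10:00-12:30, 13:00-17:30 (subtract 3h to convert from UTC+3).
Oona in UTC: 10:00-18:00 (subtract 3h to convert from UTC+3).
Ximena in UTC: 08:00-11:30, 13:30-18:00.
Tomás in UTC: 08:30-09:00, 09:30-18:00 (subtract 3h to convert from UTC+3).
Finn ∩ Zara: 08:30-09:00, 10:00-12:00, 12:30-17:30.
Finn ∩ Zara ∩ Yuki: 08:30-09:00, 10:00-11:00, 15:00-17:00.
Finn ∩ Zara ∩ Yuki ∩ Hamid: 10:00-11:00, 15:00-17:00.
Finn ∩ Zara ∩ Yuki ∩ Hamid ∩ Oona: 10:00-11:00, 15:00-17:00.
Finn ∩ Zara ∩ Yuki ∩ Hamid ∩ Oona ∩ Ximena: 10:00-11:00, 15:00-17:00.
Finn ∩ Zara ∩ Yuki ∩ Hamid ∩ Oona ∩ Ximena ∩ Tomás: 10:00-11:00, 15:00-17:00.
So the common availability across everyone is 10:00-11:00, 15:00-17:00.
Summing the common windows: 60 + 120 = 180 minutes.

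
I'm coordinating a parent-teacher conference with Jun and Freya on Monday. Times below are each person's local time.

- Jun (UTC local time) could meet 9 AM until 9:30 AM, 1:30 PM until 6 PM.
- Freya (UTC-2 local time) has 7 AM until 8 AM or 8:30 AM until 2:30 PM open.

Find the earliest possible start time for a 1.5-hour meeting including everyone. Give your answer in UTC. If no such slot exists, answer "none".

13:30

Jun in UTC: 09:00-09:30, 13:30-18:00.
Freya in UTC: 09:00-10:00, 10:30-16:30 (add 2h to convert from UTC-2).
Jun ∩ Freya: 09:00-09:30, 13:30-16:30.
The first common window of at least 90 minutes is 13:30-16:30, so the earliest start is 13:30.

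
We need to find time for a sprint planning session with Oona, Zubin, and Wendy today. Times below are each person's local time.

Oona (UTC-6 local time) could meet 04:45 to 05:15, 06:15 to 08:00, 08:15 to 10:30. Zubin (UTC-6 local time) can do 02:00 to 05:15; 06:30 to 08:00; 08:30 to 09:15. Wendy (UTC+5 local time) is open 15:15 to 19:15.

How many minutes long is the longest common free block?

90

Oona in UTC: 10:45-11:15, 12:15-14:00, 14:15-16:30 (add 6h to convert from UTC-6).
Zubin in UTC: 08:00-11:15, 12:30-14:00, 14:30-15:15 (add 6h to convert from UTC-6).
Wendy in UTC: 10:15-14:15 (subtract 5h to convert from UTC+5).
Oona ∩ Zubin: 10:45-11:15, 12:30-14:00, 14:30-15:15.
Oona ∩ Zubin ∩ Wendy: 10:45-11:15, 12:30-14:00.
The longest is 12:30-14:00 at 90 minutes.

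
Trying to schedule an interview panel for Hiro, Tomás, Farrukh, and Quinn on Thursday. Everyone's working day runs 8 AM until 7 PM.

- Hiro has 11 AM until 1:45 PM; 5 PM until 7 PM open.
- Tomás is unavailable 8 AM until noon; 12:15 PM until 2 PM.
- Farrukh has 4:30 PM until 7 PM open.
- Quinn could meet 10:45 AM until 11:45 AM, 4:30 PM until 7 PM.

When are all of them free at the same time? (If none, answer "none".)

17:00-19:00

Hiro free: 11:00-13:45, 17:00-19:00.
Tomás free: 12:00-12:15, 14:00-19:00 (invert busy blocks within the working day).
Farrukh free: 16:30-19:00.
Quinn free: 10:45-11:45, 16:30-19:00.
Hiro ∩ Tomás: 12:00-12:15, 17:00-19:00.
Hiro ∩ Tomás ∩ Farrukh: 17:00-19:00.
Hiro ∩ Tomás ∩ Farrukh ∩ Quinn: 17:00-19:00.
Those are the intersection windows.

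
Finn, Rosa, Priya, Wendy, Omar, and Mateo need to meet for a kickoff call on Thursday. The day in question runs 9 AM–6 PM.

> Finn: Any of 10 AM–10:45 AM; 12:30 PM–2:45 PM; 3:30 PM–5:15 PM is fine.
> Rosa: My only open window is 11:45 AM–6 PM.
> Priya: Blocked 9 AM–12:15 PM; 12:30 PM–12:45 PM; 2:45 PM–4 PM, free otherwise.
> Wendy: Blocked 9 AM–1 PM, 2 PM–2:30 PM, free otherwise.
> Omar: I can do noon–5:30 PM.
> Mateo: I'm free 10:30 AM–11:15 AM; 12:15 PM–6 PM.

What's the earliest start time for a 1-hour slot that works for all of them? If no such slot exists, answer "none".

Finn free: 10:00-10:45, 12:30-14:45, 15:30-17:15.
Rosa free: 11:45-18:00.
Priya free: 12:15-12:30, 12:45-14:45, 16:00-18:00 (invert busy blocks within the working day).
Wendy free: 13:00-14:00, 14:30-18:00 (invert busy blocks within the working day).
Omar free: 12:00-17:30.
Mateo free: 10:30-11:15, 12:15-18:00.
Finn ∩ Rosa: 12:30-14:45, 15:30-17:15.
Finn ∩ Rosa ∩ Priya: 12:45-14:45, 16:00-17:15.
Finn ∩ Rosa ∩ Priya ∩ Wendy: 13:00-14:00, 14:30-14:45, 16:00-17:15.
Finn ∩ Rosa ∩ Priya ∩ Wendy ∩ Omar: 13:00-14:00, 14:30-14:45, 16:00-17:15.
Finn ∩ Rosa ∩ Priya ∩ Wendy ∩ Omar ∩ Mateo: 13:00-14:00, 14:30-14:45, 16:00-17:15.
So the common availability across everyone is 13:00-14:00, 14:30-14:45, 16:00-17:15.
The first common window of at least 60 minutes is 13:00-14:00, so the earliest start is 13:00.

13:00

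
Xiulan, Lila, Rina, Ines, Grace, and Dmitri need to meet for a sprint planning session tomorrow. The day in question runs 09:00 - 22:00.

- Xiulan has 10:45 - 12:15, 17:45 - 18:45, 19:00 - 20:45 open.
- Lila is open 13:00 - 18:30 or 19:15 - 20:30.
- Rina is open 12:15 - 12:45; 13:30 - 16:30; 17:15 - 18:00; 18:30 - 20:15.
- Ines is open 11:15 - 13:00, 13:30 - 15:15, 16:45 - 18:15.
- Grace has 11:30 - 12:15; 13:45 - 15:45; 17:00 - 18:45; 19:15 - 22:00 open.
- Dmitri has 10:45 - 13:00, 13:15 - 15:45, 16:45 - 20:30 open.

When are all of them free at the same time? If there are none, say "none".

17:45-18:00

Xiulan ∩ Lila: 17:45-18:30, 19:15-20:30.
Xiulan ∩ Lila ∩ Rina: 17:45-18:00, 19:15-20:15.
Xiulan ∩ Lila ∩ Rina ∩ Ines: 17:45-18:00.
Xiulan ∩ Lila ∩ Rina ∩ Ines ∩ Grace: 17:45-18:00.
Xiulan ∩ Lila ∩ Rina ∩ Ines ∩ Grace ∩ Dmitri: 17:45-18:00.
So the common availability across everyone is 17:45-18:00.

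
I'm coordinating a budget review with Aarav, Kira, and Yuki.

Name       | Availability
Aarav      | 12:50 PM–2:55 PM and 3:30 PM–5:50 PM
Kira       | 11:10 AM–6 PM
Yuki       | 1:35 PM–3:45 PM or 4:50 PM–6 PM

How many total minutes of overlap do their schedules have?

Aarav ∩ Kira: 12:50-14:55, 15:30-17:50.
Aarav ∩ Kira ∩ Yuki: 13:35-14:55, 15:30-15:45, 16:50-17:50.
Summing the common windows: 80 + 15 + 60 = 155 minutes.

155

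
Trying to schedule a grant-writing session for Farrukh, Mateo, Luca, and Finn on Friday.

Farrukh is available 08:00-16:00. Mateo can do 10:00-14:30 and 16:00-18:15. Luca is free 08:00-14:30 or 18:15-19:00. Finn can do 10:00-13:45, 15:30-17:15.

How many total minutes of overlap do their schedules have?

Farrukh ∩ Mateo: 10:00-14:30.
Farrukh ∩ Mateo ∩ Luca: 10:00-14:30.
Farrukh ∩ Mateo ∩ Luca ∩ Finn: 10:00-13:45.
That's a single block of 225 minutes.

225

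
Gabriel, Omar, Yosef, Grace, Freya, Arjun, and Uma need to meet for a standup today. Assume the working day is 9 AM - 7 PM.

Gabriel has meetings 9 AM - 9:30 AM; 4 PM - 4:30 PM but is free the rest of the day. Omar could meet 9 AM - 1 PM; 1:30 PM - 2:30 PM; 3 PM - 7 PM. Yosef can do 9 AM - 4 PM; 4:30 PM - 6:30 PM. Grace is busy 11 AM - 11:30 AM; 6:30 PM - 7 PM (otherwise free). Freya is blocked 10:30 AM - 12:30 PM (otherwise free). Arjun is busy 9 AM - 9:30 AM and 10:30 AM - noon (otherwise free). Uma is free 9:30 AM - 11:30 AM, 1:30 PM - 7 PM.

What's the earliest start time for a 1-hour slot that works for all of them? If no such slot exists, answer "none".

09:30

Gabriel free: 09:30-16:00, 16:30-19:00 (invert busy blocks within the working day).
Omar free: 09:00-13:00, 13:30-14:30, 15:00-19:00.
Yosef free: 09:00-16:00, 16:30-18:30.
Grace free: 09:00-11:00, 11:30-18:30 (invert busy blocks within the working day).
Freya free: 09:00-10:30, 12:30-19:00 (invert busy blocks within the working day).
Arjun free: 09:30-10:30, 12:00-19:00 (invert busy blocks within the working day).
Uma free: 09:30-11:30, 13:30-19:00.
Gabriel ∩ Omar: 09:30-13:00, 13:30-14:30, 15:00-16:00, 16:30-19:00.
Gabriel ∩ Omar ∩ Yosef: 09:30-13:00, 13:30-14:30, 15:00-16:00, 16:30-18:30.
Gabriel ∩ Omar ∩ Yosef ∩ Grace: 09:30-11:00, 11:30-13:00, 13:30-14:30, 15:00-16:00, 16:30-18:30.
Gabriel ∩ Omar ∩ Yosef ∩ Grace ∩ Freya: 09:30-10:30, 12:30-13:00, 13:30-14:30, 15:00-16:00, 16:30-18:30.
Gabriel ∩ Omar ∩ Yosef ∩ Grace ∩ Freya ∩ Arjun: 09:30-10:30, 12:30-13:00, 13:30-14:30, 15:00-16:00, 16:30-18:30.
Gabriel ∩ Omar ∩ Yosef ∩ Grace ∩ Freya ∩ Arjun ∩ Uma: 09:30-10:30, 13:30-14:30, 15:00-16:00, 16:30-18:30.
The first common window of at least 60 minutes is 09:30-10:30, so the earliest start is 09:30.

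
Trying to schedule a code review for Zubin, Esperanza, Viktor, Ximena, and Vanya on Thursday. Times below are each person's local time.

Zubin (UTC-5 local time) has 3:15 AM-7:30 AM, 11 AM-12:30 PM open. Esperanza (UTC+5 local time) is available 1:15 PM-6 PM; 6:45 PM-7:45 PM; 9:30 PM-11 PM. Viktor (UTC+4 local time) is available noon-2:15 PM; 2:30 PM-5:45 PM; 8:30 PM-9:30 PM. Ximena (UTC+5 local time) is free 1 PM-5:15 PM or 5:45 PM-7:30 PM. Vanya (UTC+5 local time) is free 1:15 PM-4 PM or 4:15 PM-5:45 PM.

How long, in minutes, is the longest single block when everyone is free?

120

Zubin in UTC: 08:15-12:30, 16:00-17:30 (add 5h to convert from UTC-5).
Esperanza in UTC: 08:15-13:00, 13:45-14:45, 16:30-18:00 (subtract 5h to convert from UTC+5).
Viktor in UTC: 08:00-10:15, 10:30-13:45, 16:30-17:30 (subtract 4h to convert from UTC+4).
Ximena in UTC: 08:00-12:15, 12:45-14:30 (subtract 5h to convert from UTC+5).
Vanya in UTC: 08:15-11:00, 11:15-12:45 (subtract 5h to convert from UTC+5).
Zubin ∩ Esperanza: 08:15-12:30, 16:30-17:30.
Zubin ∩ Esperanza ∩ Viktor: 08:15-10:15, 10:30-12:30, 16:30-17:30.
Zubin ∩ Esperanza ∩ Viktor ∩ Ximena: 08:15-10:15, 10:30-12:15.
Zubin ∩ Esperanza ∩ Viktor ∩ Ximena ∩ Vanya: 08:15-10:15, 10:30-11:00, 11:15-12:15.
Those are the intersection windows.
The longest is 08:15-10:15 at 120 minutes.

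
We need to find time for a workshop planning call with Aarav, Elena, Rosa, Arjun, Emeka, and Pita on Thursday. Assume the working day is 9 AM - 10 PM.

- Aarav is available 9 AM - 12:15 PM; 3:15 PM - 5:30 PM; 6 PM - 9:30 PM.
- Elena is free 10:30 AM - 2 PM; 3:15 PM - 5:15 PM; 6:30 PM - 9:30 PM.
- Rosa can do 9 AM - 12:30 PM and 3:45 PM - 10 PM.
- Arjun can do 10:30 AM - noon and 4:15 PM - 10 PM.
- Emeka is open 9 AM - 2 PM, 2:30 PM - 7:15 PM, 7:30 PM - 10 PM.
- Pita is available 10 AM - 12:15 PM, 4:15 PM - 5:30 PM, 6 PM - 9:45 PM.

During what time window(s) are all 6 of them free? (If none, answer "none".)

Aarav ∩ Elena: 10:30-12:15, 15:15-17:15, 18:30-21:30.
Aarav ∩ Elena ∩ Rosa: 10:30-12:15, 15:45-17:15, 18:30-21:30.
Aarav ∩ Elena ∩ Rosa ∩ Arjun: 10:30-12:00, 16:15-17:15, 18:30-21:30.
Aarav ∩ Elena ∩ Rosa ∩ Arjun ∩ Emeka: 10:30-12:00, 16:15-17:15, 18:30-19:15, 19:30-21:30.
Aarav ∩ Elena ∩ Rosa ∩ Arjun ∩ Emeka ∩ Pita: 10:30-12:00, 16:15-17:15, 18:30-19:15, 19:30-21:30.

10:30-12:00, 16:15-17:15, 18:30-19:15, 19:30-21:30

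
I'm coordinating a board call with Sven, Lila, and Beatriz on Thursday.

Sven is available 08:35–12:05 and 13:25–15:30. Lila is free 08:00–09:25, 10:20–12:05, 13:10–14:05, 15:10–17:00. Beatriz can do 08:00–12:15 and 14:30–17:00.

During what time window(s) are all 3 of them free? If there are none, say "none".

08:35-09:25, 10:20-12:05, 15:10-15:30

Sven ∩ Lila: 08:35-09:25, 10:20-12:05, 13:25-14:05, 15:10-15:30.
Sven ∩ Lila ∩ Beatriz: 08:35-09:25, 10:20-12:05, 15:10-15:30.
So the common availability across everyone is 08:35-09:25, 10:20-12:05, 15:10-15:30.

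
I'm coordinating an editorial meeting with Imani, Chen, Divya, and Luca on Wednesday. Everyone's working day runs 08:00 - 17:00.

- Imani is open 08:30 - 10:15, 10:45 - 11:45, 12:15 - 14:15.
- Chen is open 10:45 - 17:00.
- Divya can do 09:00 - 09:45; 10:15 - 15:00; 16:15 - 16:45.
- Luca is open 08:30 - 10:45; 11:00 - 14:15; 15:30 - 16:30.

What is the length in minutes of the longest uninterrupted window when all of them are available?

120

Imani ∩ Chen: 10:45-11:45, 12:15-14:15.
Imani ∩ Chen ∩ Divya: 10:45-11:45, 12:15-14:15.
Imani ∩ Chen ∩ Divya ∩ Luca: 11:00-11:45, 12:15-14:15.
So the common availability across everyone is 11:00-11:45, 12:15-14:15.
The longest is 12:15-14:15 at 120 minutes.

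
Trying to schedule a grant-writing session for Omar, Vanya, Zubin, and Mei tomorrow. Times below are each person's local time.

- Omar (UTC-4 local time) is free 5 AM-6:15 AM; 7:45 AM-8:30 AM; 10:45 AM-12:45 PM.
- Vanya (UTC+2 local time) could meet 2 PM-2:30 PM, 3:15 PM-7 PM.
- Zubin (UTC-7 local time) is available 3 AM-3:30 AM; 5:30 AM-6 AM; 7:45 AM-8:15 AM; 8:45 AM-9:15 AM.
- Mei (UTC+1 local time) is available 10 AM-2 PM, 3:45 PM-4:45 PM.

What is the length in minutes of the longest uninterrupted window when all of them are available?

30

Omar in UTC: 09:00-10:15, 11:45-12:30, 14:45-16:45 (add 4h to convert from UTC-4).
Vanya in UTC: 12:00-12:30, 13:15-17:00 (subtract 2h to convert from UTC+2).
Zubin in UTC: 10:00-10:30, 12:30-13:00, 14:45-15:15, 15:45-16:15 (add 7h to convert from UTC-7).
Mei in UTC: 09:00-13:00, 14:45-15:45 (subtract 1h to convert from UTC+1).
Omar ∩ Vanya: 12:00-12:30, 14:45-16:45.
Omar ∩ Vanya ∩ Zubin: 14:45-15:15, 15:45-16:15.
Omar ∩ Vanya ∩ Zubin ∩ Mei: 14:45-15:15.
So the common availability across everyone is 14:45-15:15.
The longest is 14:45-15:15 at 30 minutes.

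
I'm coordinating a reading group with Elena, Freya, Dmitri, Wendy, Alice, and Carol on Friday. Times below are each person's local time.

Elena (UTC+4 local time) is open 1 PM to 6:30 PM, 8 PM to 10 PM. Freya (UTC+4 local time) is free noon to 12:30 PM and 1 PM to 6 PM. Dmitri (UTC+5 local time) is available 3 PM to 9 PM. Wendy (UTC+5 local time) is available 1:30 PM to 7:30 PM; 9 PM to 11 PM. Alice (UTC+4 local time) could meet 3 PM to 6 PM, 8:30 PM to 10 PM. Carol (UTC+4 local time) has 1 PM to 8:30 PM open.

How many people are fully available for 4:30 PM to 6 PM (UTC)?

Elena in UTC: 09:00-14:30, 16:00-18:00 (subtract 4h to convert from UTC+4).
Freya in UTC: 08:00-08:30, 09:00-14:00 (subtract 4h to convert from UTC+4).
Dmitri in UTC: 10:00-16:00 (subtract 5h to convert from UTC+5).
Wendy in UTC: 08:30-14:30, 16:00-18:00 (subtract 5h to convert from UTC+5).
Alice in UTC: 11:00-14:00, 16:30-18:00 (subtract 4h to convert from UTC+4).
Carol in UTC: 09:00-16:30 (subtract 4h to convert from UTC+4).
Elena, Wendy, and Alice can make the full 16:30-18:00 slot — that's 3.

3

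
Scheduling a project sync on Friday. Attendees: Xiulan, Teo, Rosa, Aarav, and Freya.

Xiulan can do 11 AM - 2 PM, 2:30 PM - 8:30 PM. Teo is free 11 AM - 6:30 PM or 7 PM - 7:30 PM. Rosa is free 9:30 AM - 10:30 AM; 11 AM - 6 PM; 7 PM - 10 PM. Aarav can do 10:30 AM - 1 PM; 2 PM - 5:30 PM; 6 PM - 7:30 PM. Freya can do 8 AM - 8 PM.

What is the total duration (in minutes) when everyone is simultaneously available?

330

Xiulan ∩ Teo: 11:00-14:00, 14:30-18:30, 19:00-19:30.
Xiulan ∩ Teo ∩ Rosa: 11:00-14:00, 14:30-18:00, 19:00-19:30.
Xiulan ∩ Teo ∩ Rosa ∩ Aarav: 11:00-13:00, 14:30-17:30, 19:00-19:30.
Xiulan ∩ Teo ∩ Rosa ∩ Aarav ∩ Freya: 11:00-13:00, 14:30-17:30, 19:00-19:30.
Summing the common windows: 120 + 180 + 30 = 330 minutes.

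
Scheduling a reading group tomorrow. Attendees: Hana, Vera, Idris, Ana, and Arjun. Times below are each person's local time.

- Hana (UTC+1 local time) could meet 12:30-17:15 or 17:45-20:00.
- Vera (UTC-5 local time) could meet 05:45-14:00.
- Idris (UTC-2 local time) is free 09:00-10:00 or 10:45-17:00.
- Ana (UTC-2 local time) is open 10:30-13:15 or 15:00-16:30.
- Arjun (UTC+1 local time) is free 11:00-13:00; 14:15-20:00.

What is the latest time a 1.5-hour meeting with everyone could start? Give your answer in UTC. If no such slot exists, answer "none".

17:00

Hana in UTC: 11:30-16:15, 16:45-19:00 (subtract 1h to convert from UTC+1).
Vera in UTC: 10:45-19:00 (add 5h to convert from UTC-5).
Idris in UTC: 11:00-12:00, 12:45-19:00 (add 2h to convert from UTC-2).
Ana in UTC: 12:30-15:15, 17:00-18:30 (add 2h to convert from UTC-2).
Arjun in UTC: 10:00-12:00, 13:15-19:00 (subtract 1h to convert from UTC+1).
Hana ∩ Vera: 11:30-16:15, 16:45-19:00.
Hana ∩ Vera ∩ Idris: 11:30-12:00, 12:45-16:15, 16:45-19:00.
Hana ∩ Vera ∩ Idris ∩ Ana: 12:45-15:15, 17:00-18:30.
Hana ∩ Vera ∩ Idris ∩ Ana ∩ Arjun: 13:15-15:15, 17:00-18:30.
So the common availability across everyone is 13:15-15:15, 17:00-18:30.
The last common window of at least 90 minutes is 17:00-18:30; a 90-minute meeting can start as late as 17:00 and still end by 18:30.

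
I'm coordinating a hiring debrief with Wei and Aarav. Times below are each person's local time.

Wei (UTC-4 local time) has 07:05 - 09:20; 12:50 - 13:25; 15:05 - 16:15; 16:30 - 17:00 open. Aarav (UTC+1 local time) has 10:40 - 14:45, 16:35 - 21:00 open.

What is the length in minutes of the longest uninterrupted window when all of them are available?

Wei in UTC: 11:05-13:20, 16:50-17:25, 19:05-20:15, 20:30-21:00 (add 4h to convert from UTC-4).
Aarav in UTC: 09:40-13:45, 15:35-20:00 (subtract 1h to convert from UTC+1).
Wei ∩ Aarav: 11:05-13:20, 16:50-17:25, 19:05-20:00.
So the common availability across everyone is 11:05-13:20, 16:50-17:25, 19:05-20:00.
The longest is 11:05-13:20 at 135 minutes.

135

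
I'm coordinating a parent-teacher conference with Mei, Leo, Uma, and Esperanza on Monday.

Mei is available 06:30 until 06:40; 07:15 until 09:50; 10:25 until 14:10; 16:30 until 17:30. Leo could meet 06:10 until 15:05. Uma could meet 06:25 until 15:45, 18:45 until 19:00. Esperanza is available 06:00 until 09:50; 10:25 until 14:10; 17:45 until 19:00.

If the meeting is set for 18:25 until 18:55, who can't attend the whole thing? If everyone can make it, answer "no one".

Leo, Mei, Uma

Mei: not fully free for 18:25-18:55. Leo: not fully free for 18:25-18:55. Uma: not fully free for 18:25-18:55. Esperanza: free for 18:25-18:55.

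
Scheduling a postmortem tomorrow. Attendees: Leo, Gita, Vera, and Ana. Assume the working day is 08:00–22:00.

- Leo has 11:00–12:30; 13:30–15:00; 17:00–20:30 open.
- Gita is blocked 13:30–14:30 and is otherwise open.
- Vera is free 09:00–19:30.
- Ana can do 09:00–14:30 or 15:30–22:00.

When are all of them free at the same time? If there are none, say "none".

Leo free: 11:00-12:30, 13:30-15:00, 17:00-20:30.
Gita free: 08:00-13:30, 14:30-22:00 (invert busy blocks within the working day).
Vera free: 09:00-19:30.
Ana free: 09:00-14:30, 15:30-22:00.
Leo ∩ Gita: 11:00-12:30, 14:30-15:00, 17:00-20:30.
Leo ∩ Gita ∩ Vera: 11:00-12:30, 14:30-15:00, 17:00-19:30.
Leo ∩ Gita ∩ Vera ∩ Ana: 11:00-12:30, 17:00-19:30.

11:00-12:30, 17:00-19:30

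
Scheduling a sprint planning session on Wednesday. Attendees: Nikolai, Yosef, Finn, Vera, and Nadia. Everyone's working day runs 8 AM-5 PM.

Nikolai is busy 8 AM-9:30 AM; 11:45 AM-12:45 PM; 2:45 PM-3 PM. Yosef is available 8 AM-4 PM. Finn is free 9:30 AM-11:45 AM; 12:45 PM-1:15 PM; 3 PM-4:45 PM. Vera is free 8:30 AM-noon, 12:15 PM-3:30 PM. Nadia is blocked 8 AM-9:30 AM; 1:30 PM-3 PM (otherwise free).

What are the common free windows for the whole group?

09:30-11:45, 12:45-13:15, 15:00-15:30

Nikolai free: 09:30-11:45, 12:45-14:45, 15:00-17:00 (invert busy blocks within the working day).
Yosef free: 08:00-16:00.
Finn free: 09:30-11:45, 12:45-13:15, 15:00-16:45.
Vera free: 08:30-12:00, 12:15-15:30.
Nadia free: 09:30-13:30, 15:00-17:00 (invert busy blocks within the working day).
Nikolai ∩ Yosef: 09:30-11:45, 12:45-14:45, 15:00-16:00.
Nikolai ∩ Yosef ∩ Finn: 09:30-11:45, 12:45-13:15, 15:00-16:00.
Nikolai ∩ Yosef ∩ Finn ∩ Vera: 09:30-11:45, 12:45-13:15, 15:00-15:30.
Nikolai ∩ Yosef ∩ Finn ∩ Vera ∩ Nadia: 09:30-11:45, 12:45-13:15, 15:00-15:30.
Those are the intersection windows.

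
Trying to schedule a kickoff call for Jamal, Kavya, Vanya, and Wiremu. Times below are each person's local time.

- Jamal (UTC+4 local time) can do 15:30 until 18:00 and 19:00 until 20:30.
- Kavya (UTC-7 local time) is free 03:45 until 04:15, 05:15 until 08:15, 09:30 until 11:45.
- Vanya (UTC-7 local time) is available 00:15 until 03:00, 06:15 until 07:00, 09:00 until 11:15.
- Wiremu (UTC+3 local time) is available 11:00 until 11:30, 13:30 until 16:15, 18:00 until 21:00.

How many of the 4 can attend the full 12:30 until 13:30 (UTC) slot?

2

Jamal in UTC: 11:30-14:00, 15:00-16:30 (subtract 4h to convert from UTC+4).
Kavya in UTC: 10:45-11:15, 12:15-15:15, 16:30-18:45 (add 7h to convert from UTC-7).
Vanya in UTC: 07:15-10:00, 13:15-14:00, 16:00-18:15 (add 7h to convert from UTC-7).
Wiremu in UTC: 08:00-08:30, 10:30-13:15, 15:00-18:00 (subtract 3h to convert from UTC+3).
Jamal and Kavya can make the full 12:30-13:30 slot — that's 2.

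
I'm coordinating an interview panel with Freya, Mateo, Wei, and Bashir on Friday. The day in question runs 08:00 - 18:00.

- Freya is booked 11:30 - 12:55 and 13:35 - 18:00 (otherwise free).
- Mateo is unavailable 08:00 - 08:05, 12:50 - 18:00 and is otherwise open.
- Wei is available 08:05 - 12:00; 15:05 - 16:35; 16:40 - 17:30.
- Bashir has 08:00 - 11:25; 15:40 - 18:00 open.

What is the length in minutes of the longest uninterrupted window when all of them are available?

200

Freya free: 08:00-11:30, 12:55-13:35 (invert busy blocks within the working day).
Mateo free: 08:05-12:50 (invert busy blocks within the working day).
Wei free: 08:05-12:00, 15:05-16:35, 16:40-17:30.
Bashir free: 08:00-11:25, 15:40-18:00.
Freya ∩ Mateo: 08:05-11:30.
Freya ∩ Mateo ∩ Wei: 08:05-11:30.
Freya ∩ Mateo ∩ Wei ∩ Bashir: 08:05-11:25.
The longest is 08:05-11:25 at 200 minutes.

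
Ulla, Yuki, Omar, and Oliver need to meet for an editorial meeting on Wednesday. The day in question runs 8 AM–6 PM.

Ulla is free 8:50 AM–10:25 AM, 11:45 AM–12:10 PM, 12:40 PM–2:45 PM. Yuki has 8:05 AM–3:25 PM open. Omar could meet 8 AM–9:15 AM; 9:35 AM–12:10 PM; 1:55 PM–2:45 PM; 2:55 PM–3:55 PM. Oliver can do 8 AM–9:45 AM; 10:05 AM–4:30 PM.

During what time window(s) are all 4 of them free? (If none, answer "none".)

Ulla ∩ Yuki: 08:50-10:25, 11:45-12:10, 12:40-14:45.
Ulla ∩ Yuki ∩ Omar: 08:50-09:15, 09:35-10:25, 11:45-12:10, 13:55-14:45.
Ulla ∩ Yuki ∩ Omar ∩ Oliver: 08:50-09:15, 09:35-09:45, 10:05-10:25, 11:45-12:10, 13:55-14:45.
So the common availability across everyone is 08:50-09:15, 09:35-09:45, 10:05-10:25, 11:45-12:10, 13:55-14:45.

08:50-09:15, 09:35-09:45, 10:05-10:25, 11:45-12:10, 13:55-14:45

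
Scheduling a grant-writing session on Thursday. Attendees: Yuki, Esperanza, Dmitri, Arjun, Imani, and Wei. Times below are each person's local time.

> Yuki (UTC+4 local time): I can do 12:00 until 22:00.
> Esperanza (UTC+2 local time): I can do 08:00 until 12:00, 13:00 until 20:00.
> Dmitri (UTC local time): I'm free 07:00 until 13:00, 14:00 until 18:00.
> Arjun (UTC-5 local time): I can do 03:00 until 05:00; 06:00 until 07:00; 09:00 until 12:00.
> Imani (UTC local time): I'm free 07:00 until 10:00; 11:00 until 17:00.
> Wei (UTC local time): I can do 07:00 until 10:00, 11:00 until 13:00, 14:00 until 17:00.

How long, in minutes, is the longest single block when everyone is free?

180

Yuki in UTC: 08:00-18:00 (subtract 4h to convert from UTC+4).
Esperanza in UTC: 06:00-10:00, 11:00-18:00 (subtract 2h to convert from UTC+2).
Dmitri in UTC: 07:00-13:00, 14:00-18:00.
Arjun in UTC: 08:00-10:00, 11:00-12:00, 14:00-17:00 (add 5h to convert from UTC-5).
Imani in UTC: 07:00-10:00, 11:00-17:00.
Wei in UTC: 07:00-10:00, 11:00-13:00, 14:00-17:00.
Yuki ∩ Esperanza: 08:00-10:00, 11:00-18:00.
Yuki ∩ Esperanza ∩ Dmitri: 08:00-10:00, 11:00-13:00, 14:00-18:00.
Yuki ∩ Esperanza ∩ Dmitri ∩ Arjun: 08:00-10:00, 11:00-12:00, 14:00-17:00.
Yuki ∩ Esperanza ∩ Dmitri ∩ Arjun ∩ Imani: 08:00-10:00, 11:00-12:00, 14:00-17:00.
Yuki ∩ Esperanza ∩ Dmitri ∩ Arjun ∩ Imani ∩ Wei: 08:00-10:00, 11:00-12:00, 14:00-17:00.
Those are the intersection windows.
The longest is 14:00-17:00 at 180 minutes.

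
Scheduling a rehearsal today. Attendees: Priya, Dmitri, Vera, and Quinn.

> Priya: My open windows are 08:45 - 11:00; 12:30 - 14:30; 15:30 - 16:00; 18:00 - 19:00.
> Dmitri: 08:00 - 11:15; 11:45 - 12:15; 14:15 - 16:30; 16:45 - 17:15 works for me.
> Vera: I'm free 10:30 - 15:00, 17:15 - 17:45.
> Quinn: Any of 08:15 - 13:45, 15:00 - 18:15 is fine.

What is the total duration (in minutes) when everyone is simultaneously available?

30

Priya ∩ Dmitri: 08:45-11:00, 14:15-14:30, 15:30-16:00.
Priya ∩ Dmitri ∩ Vera: 10:30-11:00, 14:15-14:30.
Priya ∩ Dmitri ∩ Vera ∩ Quinn: 10:30-11:00.
That's a single block of 30 minutes.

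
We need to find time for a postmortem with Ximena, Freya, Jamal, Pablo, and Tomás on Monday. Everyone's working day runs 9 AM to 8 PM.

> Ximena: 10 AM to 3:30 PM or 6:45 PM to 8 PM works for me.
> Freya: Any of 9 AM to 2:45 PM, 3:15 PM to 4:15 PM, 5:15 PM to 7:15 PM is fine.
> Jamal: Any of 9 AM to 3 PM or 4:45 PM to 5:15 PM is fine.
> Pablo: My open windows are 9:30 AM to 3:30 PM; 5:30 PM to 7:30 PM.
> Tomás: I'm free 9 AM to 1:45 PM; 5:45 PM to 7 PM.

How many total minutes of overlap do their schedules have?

Ximena ∩ Freya: 10:00-14:45, 15:15-15:30, 18:45-19:15.
Ximena ∩ Freya ∩ Jamal: 10:00-14:45.
Ximena ∩ Freya ∩ Jamal ∩ Pablo: 10:00-14:45.
Ximena ∩ Freya ∩ Jamal ∩ Pablo ∩ Tomás: 10:00-13:45.
Those are the intersection windows.
That's a single block of 225 minutes.

225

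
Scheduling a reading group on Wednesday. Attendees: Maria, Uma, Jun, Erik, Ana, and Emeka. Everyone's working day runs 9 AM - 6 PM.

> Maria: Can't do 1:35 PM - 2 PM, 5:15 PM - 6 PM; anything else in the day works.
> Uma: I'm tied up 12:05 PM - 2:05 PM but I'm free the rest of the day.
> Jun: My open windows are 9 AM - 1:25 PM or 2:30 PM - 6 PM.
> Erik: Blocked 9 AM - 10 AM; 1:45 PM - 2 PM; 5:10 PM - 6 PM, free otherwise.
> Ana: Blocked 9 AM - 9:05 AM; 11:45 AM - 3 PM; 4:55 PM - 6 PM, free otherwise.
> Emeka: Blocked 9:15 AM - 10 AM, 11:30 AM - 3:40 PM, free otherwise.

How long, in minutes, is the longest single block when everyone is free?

90

Maria free: 09:00-13:35, 14:00-17:15 (invert busy blocks within the working day).
Uma free: 09:00-12:05, 14:05-18:00 (invert busy blocks within the working day).
Jun free: 09:00-13:25, 14:30-18:00.
Erik free: 10:00-13:45, 14:00-17:10 (invert busy blocks within the working day).
Ana free: 09:05-11:45, 15:00-16:55 (invert busy blocks within the working day).
Emeka free: 09:00-09:15, 10:00-11:30, 15:40-18:00 (invert busy blocks within the working day).
Maria ∩ Uma: 09:00-12:05, 14:05-17:15.
Maria ∩ Uma ∩ Jun: 09:00-12:05, 14:30-17:15.
Maria ∩ Uma ∩ Jun ∩ Erik: 10:00-12:05, 14:30-17:10.
Maria ∩ Uma ∩ Jun ∩ Erik ∩ Ana: 10:00-11:45, 15:00-16:55.
Maria ∩ Uma ∩ Jun ∩ Erik ∩ Ana ∩ Emeka: 10:00-11:30, 15:40-16:55.
The longest is 10:00-11:30 at 90 minutes.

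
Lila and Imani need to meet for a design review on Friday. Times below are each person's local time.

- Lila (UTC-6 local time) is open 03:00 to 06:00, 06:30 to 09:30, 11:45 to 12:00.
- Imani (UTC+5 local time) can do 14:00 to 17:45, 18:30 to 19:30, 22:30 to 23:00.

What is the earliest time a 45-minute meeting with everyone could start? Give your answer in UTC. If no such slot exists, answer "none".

Lila in UTC: 09:00-12:00, 12:30-15:30, 17:45-18:00 (add 6h to convert from UTC-6).
Imani in UTC: 09:00-12:45, 13:30-14:30, 17:30-18:00 (subtract 5h to convert from UTC+5).
Lila ∩ Imani: 09:00-12:00, 12:30-12:45, 13:30-14:30, 17:45-18:00.
Those are the intersection windows.
The first common window of at least 45 minutes is 09:00-12:00, so the earliest start is 09:00.

09:00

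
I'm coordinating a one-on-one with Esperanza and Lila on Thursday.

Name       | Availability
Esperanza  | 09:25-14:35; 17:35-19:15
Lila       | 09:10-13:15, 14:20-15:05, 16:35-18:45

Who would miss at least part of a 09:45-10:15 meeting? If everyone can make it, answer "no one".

no one

Esperanza: free for 09:45-10:15. Lila: free for 09:45-10:15.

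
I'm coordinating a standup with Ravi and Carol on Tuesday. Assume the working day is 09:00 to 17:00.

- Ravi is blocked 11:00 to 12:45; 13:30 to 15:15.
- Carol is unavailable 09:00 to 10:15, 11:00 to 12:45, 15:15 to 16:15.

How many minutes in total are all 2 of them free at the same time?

135

Ravi free: 09:00-11:00, 12:45-13:30, 15:15-17:00 (invert busy blocks within the working day).
Carol free: 10:15-11:00, 12:45-15:15, 16:15-17:00 (invert busy blocks within the working day).
Ravi ∩ Carol: 10:15-11:00, 12:45-13:30, 16:15-17:00.
Summing the common windows: 45 + 45 + 45 = 135 minutes.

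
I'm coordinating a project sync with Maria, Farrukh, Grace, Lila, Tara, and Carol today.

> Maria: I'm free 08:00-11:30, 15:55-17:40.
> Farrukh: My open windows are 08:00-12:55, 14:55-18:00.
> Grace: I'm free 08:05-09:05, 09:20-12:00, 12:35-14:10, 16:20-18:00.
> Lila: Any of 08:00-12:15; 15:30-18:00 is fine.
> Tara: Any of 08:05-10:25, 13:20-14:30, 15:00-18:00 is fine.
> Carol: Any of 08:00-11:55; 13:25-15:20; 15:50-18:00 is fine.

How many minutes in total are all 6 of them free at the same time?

205

Maria ∩ Farrukh: 08:00-11:30, 15:55-17:40.
Maria ∩ Farrukh ∩ Grace: 08:05-09:05, 09:20-11:30, 16:20-17:40.
Maria ∩ Farrukh ∩ Grace ∩ Lila: 08:05-09:05, 09:20-11:30, 16:20-17:40.
Maria ∩ Farrukh ∩ Grace ∩ Lila ∩ Tara: 08:05-09:05, 09:20-10:25, 16:20-17:40.
Maria ∩ Farrukh ∩ Grace ∩ Lila ∩ Tara ∩ Carol: 08:05-09:05, 09:20-10:25, 16:20-17:40.
Summing the common windows: 60 + 65 + 80 = 205 minutes.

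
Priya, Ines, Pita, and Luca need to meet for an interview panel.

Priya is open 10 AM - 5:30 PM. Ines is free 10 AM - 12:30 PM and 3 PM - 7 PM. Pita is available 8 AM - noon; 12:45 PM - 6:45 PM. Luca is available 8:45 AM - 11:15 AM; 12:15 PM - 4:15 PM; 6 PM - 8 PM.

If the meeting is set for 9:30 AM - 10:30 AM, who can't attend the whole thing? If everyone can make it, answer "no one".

Ines, Priya

Priya: not fully free for 09:30-10:30. Ines: not fully free for 09:30-10:30. Pita: free for 09:30-10:30. Luca: free for 09:30-10:30.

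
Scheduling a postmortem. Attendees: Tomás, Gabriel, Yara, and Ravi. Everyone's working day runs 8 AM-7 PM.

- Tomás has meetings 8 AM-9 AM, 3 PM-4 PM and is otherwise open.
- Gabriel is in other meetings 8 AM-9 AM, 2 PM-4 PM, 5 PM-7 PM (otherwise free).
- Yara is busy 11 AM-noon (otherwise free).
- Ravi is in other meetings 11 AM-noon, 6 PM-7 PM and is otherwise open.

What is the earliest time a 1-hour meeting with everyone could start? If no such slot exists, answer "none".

09:00

Tomás free: 09:00-15:00, 16:00-19:00 (invert busy blocks within the working day).
Gabriel free: 09:00-14:00, 16:00-17:00 (invert busy blocks within the working day).
Yara free: 08:00-11:00, 12:00-19:00 (invert busy blocks within the working day).
Ravi free: 08:00-11:00, 12:00-18:00 (invert busy blocks within the working day).
Tomás ∩ Gabriel: 09:00-14:00, 16:00-17:00.
Tomás ∩ Gabriel ∩ Yara: 09:00-11:00, 12:00-14:00, 16:00-17:00.
Tomás ∩ Gabriel ∩ Yara ∩ Ravi: 09:00-11:00, 12:00-14:00, 16:00-17:00.
Those are the intersection windows.
The first common window of at least 60 minutes is 09:00-11:00, so the earliest start is 09:00.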